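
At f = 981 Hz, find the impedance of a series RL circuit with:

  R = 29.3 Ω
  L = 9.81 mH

Step 1 — Angular frequency: ω = 2π·f = 2π·981 = 6164 rad/s.
Step 2 — Component impedances:
  R: Z = R = 29.3 Ω
  L: Z = jωL = j·6164·0.00981 = 0 + j60.47 Ω
Step 3 — Series combination: Z_total = R + L = 29.3 + j60.47 Ω = 67.19∠64.1° Ω.

Z = 29.3 + j60.47 Ω = 67.19∠64.1° Ω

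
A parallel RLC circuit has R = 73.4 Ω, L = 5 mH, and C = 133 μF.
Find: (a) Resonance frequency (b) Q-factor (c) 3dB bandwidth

Step 1 — Resonance: ω₀ = 1/√(LC) = 1/√(0.005·0.000133) = 1226 rad/s.
Step 2 — f₀ = ω₀/(2π) = 195.2 Hz.
Step 3 — Parallel Q: Q = R/(ω₀L) = 73.4/(1226·0.005) = 11.97.
Step 4 — Bandwidth: Δω = ω₀/Q = 102.4 rad/s; BW = Δω/(2π) = 16.3 Hz.

(a) f₀ = 195.2 Hz  (b) Q = 11.97  (c) BW = 16.3 Hz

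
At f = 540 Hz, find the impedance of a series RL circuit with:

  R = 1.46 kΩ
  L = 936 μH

Step 1 — Angular frequency: ω = 2π·f = 2π·540 = 3393 rad/s.
Step 2 — Component impedances:
  R: Z = R = 1460 Ω
  L: Z = jωL = j·3393·0.000936 = 0 + j3.176 Ω
Step 3 — Series combination: Z_total = R + L = 1460 + j3.176 Ω = 1460∠0.1° Ω.

Z = 1460 + j3.176 Ω = 1460∠0.1° Ω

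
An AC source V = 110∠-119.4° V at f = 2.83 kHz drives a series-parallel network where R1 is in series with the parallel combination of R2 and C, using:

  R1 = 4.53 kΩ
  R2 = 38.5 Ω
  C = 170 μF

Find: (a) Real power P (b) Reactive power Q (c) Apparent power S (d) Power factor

Step 1 — Angular frequency: ω = 2π·f = 2π·2830 = 1.778e+04 rad/s.
Step 2 — Component impedances:
  R1: Z = R = 4530 Ω
  R2: Z = R = 38.5 Ω
  C: Z = 1/(jωC) = -j/(ω·C) = 0 - j0.3308 Ω
Step 3 — Parallel branch: R2 || C = 1/(1/R2 + 1/C) = 0.002842 - j0.3308 Ω.
Step 4 — Series with R1: Z_total = R1 + (R2 || C) = 4530 - j0.3308 Ω = 4530∠-0.0° Ω.
Step 5 — Source phasor: V = 110∠-119.4° V = -54 - j95.83 V.
Step 6 — Current: I = V / Z = -0.01192 - j0.02116 A = 0.02428∠-119.4° A.
Step 7 — Complex power: S = V·I* = 2.671 - j0.000195 VA.
Step 8 — Real power: P = Re(S) = 2.671 W.
Step 9 — Reactive power: Q = Im(S) = -0.000195 VAR.
Step 10 — Apparent power: |S| = 2.671 VA.
Step 11 — Power factor: PF = P/|S| = 1 (leading).

(a) P = 2.671 W  (b) Q = -0.000195 VAR  (c) S = 2.671 VA  (d) PF = 1 (leading)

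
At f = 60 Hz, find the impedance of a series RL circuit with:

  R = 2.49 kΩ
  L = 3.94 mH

Step 1 — Angular frequency: ω = 2π·f = 2π·60 = 377 rad/s.
Step 2 — Component impedances:
  R: Z = R = 2490 Ω
  L: Z = jωL = j·377·0.00394 = 0 + j1.485 Ω
Step 3 — Series combination: Z_total = R + L = 2490 + j1.485 Ω = 2490∠0.0° Ω.

Z = 2490 + j1.485 Ω = 2490∠0.0° Ω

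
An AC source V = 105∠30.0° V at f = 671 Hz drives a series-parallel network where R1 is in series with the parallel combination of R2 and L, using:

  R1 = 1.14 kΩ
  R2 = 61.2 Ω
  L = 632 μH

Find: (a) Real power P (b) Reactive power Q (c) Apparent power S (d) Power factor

Step 1 — Angular frequency: ω = 2π·f = 2π·671 = 4216 rad/s.
Step 2 — Component impedances:
  R1: Z = R = 1140 Ω
  R2: Z = R = 61.2 Ω
  L: Z = jωL = j·4216·0.000632 = 0 + j2.665 Ω
Step 3 — Parallel branch: R2 || L = 1/(1/R2 + 1/L) = 0.1158 + j2.659 Ω.
Step 4 — Series with R1: Z_total = R1 + (R2 || L) = 1140 + j2.659 Ω = 1140∠0.1° Ω.
Step 5 — Source phasor: V = 105∠30.0° V = 90.93 + j52.5 V.
Step 6 — Current: I = V / Z = 0.07986 + j0.04586 A = 0.0921∠29.9° A.
Step 7 — Complex power: S = V·I* = 9.67 + j0.02256 VA.
Step 8 — Real power: P = Re(S) = 9.67 W.
Step 9 — Reactive power: Q = Im(S) = 0.02256 VAR.
Step 10 — Apparent power: |S| = 9.67 VA.
Step 11 — Power factor: PF = P/|S| = 1 (lagging).

(a) P = 9.67 W  (b) Q = 0.02256 VAR  (c) S = 9.67 VA  (d) PF = 1 (lagging)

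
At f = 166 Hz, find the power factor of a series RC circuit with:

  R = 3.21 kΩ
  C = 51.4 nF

Step 1 — Angular frequency: ω = 2π·f = 2π·166 = 1043 rad/s.
Step 2 — Component impedances:
  R: Z = R = 3210 Ω
  C: Z = 1/(jωC) = -j/(ω·C) = 0 - j1.865e+04 Ω
Step 3 — Series combination: Z_total = R + C = 3210 - j1.865e+04 Ω = 1.893e+04∠-80.2° Ω.
Step 4 — Power factor: PF = cos(φ) = Re(Z)/|Z| = 3210/1.893e+04 = 0.1696.
Step 5 — Type: Im(Z) = -1.865e+04 ⇒ leading (phase φ = -80.2°).

PF = 0.1696 (leading, φ = -80.2°)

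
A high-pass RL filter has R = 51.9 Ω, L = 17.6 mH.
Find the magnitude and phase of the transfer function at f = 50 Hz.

Step 1 — Angular frequency: ω = 2π·50 = 314.2 rad/s.
Step 2 — Transfer function: H(jω) = jωL/(R + jωL).
Step 3 — Numerator jωL = j·5.529; denominator R + jωL = 51.9 + j5.529.
Step 4 — H = 0.01122 + j0.1053.
Step 5 — Magnitude: |H| = 0.1059 (-19.5 dB); phase: φ = 83.9°.

|H| = 0.1059 (-19.5 dB), φ = 83.9°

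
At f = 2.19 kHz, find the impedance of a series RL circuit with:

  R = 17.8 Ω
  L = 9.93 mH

Step 1 — Angular frequency: ω = 2π·f = 2π·2190 = 1.376e+04 rad/s.
Step 2 — Component impedances:
  R: Z = R = 17.8 Ω
  L: Z = jωL = j·1.376e+04·0.00993 = 0 + j136.6 Ω
Step 3 — Series combination: Z_total = R + L = 17.8 + j136.6 Ω = 137.8∠82.6° Ω.

Z = 17.8 + j136.6 Ω = 137.8∠82.6° Ω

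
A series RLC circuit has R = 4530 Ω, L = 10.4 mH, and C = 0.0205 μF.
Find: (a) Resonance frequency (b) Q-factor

Step 1 — Resonance condition Im(Z)=0 gives ω₀ = 1/√(LC).
Step 2 — ω₀ = 1/√(0.0104·2.05e-08) = 6.849e+04 rad/s.
Step 3 — f₀ = ω₀/(2π) = 1.09e+04 Hz.
Step 4 — Series Q: Q = ω₀L/R = 6.849e+04·0.0104/4530 = 0.1572.

(a) f₀ = 1.09e+04 Hz  (b) Q = 0.1572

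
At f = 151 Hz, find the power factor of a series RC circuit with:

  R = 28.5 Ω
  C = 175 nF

Step 1 — Angular frequency: ω = 2π·f = 2π·151 = 948.8 rad/s.
Step 2 — Component impedances:
  R: Z = R = 28.5 Ω
  C: Z = 1/(jωC) = -j/(ω·C) = 0 - j6023 Ω
Step 3 — Series combination: Z_total = R + C = 28.5 - j6023 Ω = 6023∠-89.7° Ω.
Step 4 — Power factor: PF = cos(φ) = Re(Z)/|Z| = 28.5/6023 = 0.004732.
Step 5 — Type: Im(Z) = -6023 ⇒ leading (phase φ = -89.7°).

PF = 0.004732 (leading, φ = -89.7°)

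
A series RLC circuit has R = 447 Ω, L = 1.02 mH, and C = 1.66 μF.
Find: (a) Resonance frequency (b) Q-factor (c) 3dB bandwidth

Step 1 — Resonance condition Im(Z)=0 gives ω₀ = 1/√(LC).
Step 2 — ω₀ = 1/√(0.00102·1.66e-06) = 2.43e+04 rad/s.
Step 3 — f₀ = ω₀/(2π) = 3868 Hz.
Step 4 — Series Q: Q = ω₀L/R = 2.43e+04·0.00102/447 = 0.05545.
Step 5 — 3dB bandwidth: Δω = ω₀/Q = 4.382e+05 rad/s; BW = Δω/(2π) = 6.975e+04 Hz.

(a) f₀ = 3868 Hz  (b) Q = 0.05545  (c) BW = 6.975e+04 Hz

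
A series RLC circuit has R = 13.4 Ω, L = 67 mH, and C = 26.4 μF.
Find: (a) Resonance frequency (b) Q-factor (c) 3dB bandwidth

Step 1 — Resonance condition Im(Z)=0 gives ω₀ = 1/√(LC).
Step 2 — ω₀ = 1/√(0.067·2.64e-05) = 751.9 rad/s.
Step 3 — f₀ = ω₀/(2π) = 119.7 Hz.
Step 4 — Series Q: Q = ω₀L/R = 751.9·0.067/13.4 = 3.76.
Step 5 — 3dB bandwidth: Δω = ω₀/Q = 200 rad/s; BW = Δω/(2π) = 31.83 Hz.

(a) f₀ = 119.7 Hz  (b) Q = 3.76  (c) BW = 31.83 Hz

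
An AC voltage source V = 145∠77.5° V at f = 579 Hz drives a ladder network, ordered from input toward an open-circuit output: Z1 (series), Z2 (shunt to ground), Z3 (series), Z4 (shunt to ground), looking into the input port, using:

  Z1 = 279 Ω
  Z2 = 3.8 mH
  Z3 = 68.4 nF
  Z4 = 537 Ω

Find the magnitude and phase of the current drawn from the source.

Step 1 — Angular frequency: ω = 2π·f = 2π·579 = 3638 rad/s.
Step 2 — Component impedances:
  Z1: Z = R = 279 Ω
  Z2: Z = jωL = j·3638·0.0038 = 0 + j13.82 Ω
  Z3: Z = 1/(jωC) = -j/(ω·C) = 0 - j4019 Ω
  Z4: Z = R = 537 Ω
Step 3 — Ladder network (open output): work backward from the far end, alternating series and parallel combinations. Z_in = 279 + j13.87 Ω = 279.4∠2.8° Ω.
Step 4 — Source phasor: V = 145∠77.5° V = 31.38 + j141.6 V.
Step 5 — Ohm's law: I = V / Z_total = (31.38 + j141.6) / (279 + j13.87) = 0.1374 + j0.5006 A.
Step 6 — Convert to polar: |I| = 0.5191 A, ∠I = 74.7°.

I = 0.5191∠74.7° A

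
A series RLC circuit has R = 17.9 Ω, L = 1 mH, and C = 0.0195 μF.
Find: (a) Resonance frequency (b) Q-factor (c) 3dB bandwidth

Step 1 — Resonance: ω₀ = 1/√(LC) = 1/√(0.001·1.95e-08) = 2.265e+05 rad/s.
Step 2 — f₀ = ω₀/(2π) = 3.604e+04 Hz.
Step 3 — Series Q: Q = ω₀L/R = 2.265e+05·0.001/17.9 = 12.65.
Step 4 — Bandwidth: Δω = ω₀/Q = 1.79e+04 rad/s; BW = Δω/(2π) = 2849 Hz.

(a) f₀ = 3.604e+04 Hz  (b) Q = 12.65  (c) BW = 2849 Hz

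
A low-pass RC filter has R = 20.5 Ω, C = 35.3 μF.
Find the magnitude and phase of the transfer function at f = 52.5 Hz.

Step 1 — Angular frequency: ω = 2π·52.5 = 329.9 rad/s.
Step 2 — Transfer function: H(jω) = 1/(1 + jωRC).
Step 3 — Denominator: 1 + jωRC = 1 + j·329.9·20.5·3.53e-05 = 1 + j0.2387.
Step 4 — H = 0.9461 - j0.2258.
Step 5 — Magnitude: |H| = 0.9727 (-0.2 dB); phase: φ = -13.4°.

|H| = 0.9727 (-0.2 dB), φ = -13.4°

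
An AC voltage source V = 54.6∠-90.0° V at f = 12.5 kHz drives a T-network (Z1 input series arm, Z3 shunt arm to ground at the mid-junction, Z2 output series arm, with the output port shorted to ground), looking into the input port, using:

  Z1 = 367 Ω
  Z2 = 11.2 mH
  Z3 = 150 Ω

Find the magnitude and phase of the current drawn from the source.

Step 1 — Angular frequency: ω = 2π·f = 2π·1.25e+04 = 7.854e+04 rad/s.
Step 2 — Component impedances:
  Z1: Z = R = 367 Ω
  Z2: Z = jωL = j·7.854e+04·0.0112 = 0 + j879.6 Ω
  Z3: Z = R = 150 Ω
Step 3 — With the output port shorted to ground, the output series arm Z2 runs from the junction to ground; the shunt arm Z3 also runs from the junction to ground. They appear in parallel: Z3 || Z2 = 145.8 + j24.86 Ω.
Step 4 — Series with input arm Z1: Z_in = Z1 + (Z3 || Z2) = 512.8 + j24.86 Ω = 513.4∠2.8° Ω.
Step 5 — Source phasor: V = 54.6∠-90.0° V = 0 - j54.6 V.
Step 6 — Ohm's law: I = V / Z_total = (0 - j54.6) / (512.8 + j24.86) = -0.00515 - j0.1062 A.
Step 7 — Convert to polar: |I| = 0.1064 A, ∠I = -92.8°.

I = 0.1064∠-92.8° A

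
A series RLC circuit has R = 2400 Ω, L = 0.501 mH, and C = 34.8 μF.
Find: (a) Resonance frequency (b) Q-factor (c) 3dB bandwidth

Step 1 — Resonance condition Im(Z)=0 gives ω₀ = 1/√(LC).
Step 2 — ω₀ = 1/√(0.000501·3.48e-05) = 7573 rad/s.
Step 3 — f₀ = ω₀/(2π) = 1205 Hz.
Step 4 — Series Q: Q = ω₀L/R = 7573·0.000501/2400 = 0.001581.
Step 5 — 3dB bandwidth: Δω = ω₀/Q = 4.79e+06 rad/s; BW = Δω/(2π) = 7.624e+05 Hz.

(a) f₀ = 1205 Hz  (b) Q = 0.001581  (c) BW = 7.624e+05 Hz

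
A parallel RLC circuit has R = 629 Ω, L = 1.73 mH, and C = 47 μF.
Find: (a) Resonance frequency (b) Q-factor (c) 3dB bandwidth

Step 1 — Resonance: ω₀ = 1/√(LC) = 1/√(0.00173·4.7e-05) = 3507 rad/s.
Step 2 — f₀ = ω₀/(2π) = 558.1 Hz.
Step 3 — Parallel Q: Q = R/(ω₀L) = 629/(3507·0.00173) = 103.7.
Step 4 — Bandwidth: Δω = ω₀/Q = 33.83 rad/s; BW = Δω/(2π) = 5.384 Hz.

(a) f₀ = 558.1 Hz  (b) Q = 103.7  (c) BW = 5.384 Hz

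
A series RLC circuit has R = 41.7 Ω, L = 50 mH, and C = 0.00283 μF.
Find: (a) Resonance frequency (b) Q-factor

Step 1 — Resonance condition Im(Z)=0 gives ω₀ = 1/√(LC).
Step 2 — ω₀ = 1/√(0.05·2.83e-09) = 8.407e+04 rad/s.
Step 3 — f₀ = ω₀/(2π) = 1.338e+04 Hz.
Step 4 — Series Q: Q = ω₀L/R = 8.407e+04·0.05/41.7 = 100.8.

(a) f₀ = 1.338e+04 Hz  (b) Q = 100.8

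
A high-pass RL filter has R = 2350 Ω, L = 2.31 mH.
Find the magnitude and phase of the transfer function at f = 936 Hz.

Step 1 — Angular frequency: ω = 2π·936 = 5881 rad/s.
Step 2 — Transfer function: H(jω) = jωL/(R + jωL).
Step 3 — Numerator jωL = j·13.59; denominator R + jωL = 2350 + j13.59.
Step 4 — H = 3.342e-05 + j0.005781.
Step 5 — Magnitude: |H| = 0.005781 (-44.8 dB); phase: φ = 89.7°.

|H| = 0.005781 (-44.8 dB), φ = 89.7°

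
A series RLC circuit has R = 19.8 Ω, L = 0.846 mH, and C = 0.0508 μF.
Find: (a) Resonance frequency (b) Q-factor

Step 1 — Resonance condition Im(Z)=0 gives ω₀ = 1/√(LC).
Step 2 — ω₀ = 1/√(0.000846·5.08e-08) = 1.525e+05 rad/s.
Step 3 — f₀ = ω₀/(2π) = 2.428e+04 Hz.
Step 4 — Series Q: Q = ω₀L/R = 1.525e+05·0.000846/19.8 = 6.518.

(a) f₀ = 2.428e+04 Hz  (b) Q = 6.518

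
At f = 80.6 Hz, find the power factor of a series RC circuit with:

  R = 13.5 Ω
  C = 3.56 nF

Step 1 — Angular frequency: ω = 2π·f = 2π·80.6 = 506.4 rad/s.
Step 2 — Component impedances:
  R: Z = R = 13.5 Ω
  C: Z = 1/(jωC) = -j/(ω·C) = 0 - j5.547e+05 Ω
Step 3 — Series combination: Z_total = R + C = 13.5 - j5.547e+05 Ω = 5.547e+05∠-90.0° Ω.
Step 4 — Power factor: PF = cos(φ) = Re(Z)/|Z| = 13.5/5.547e+05 = 2.434e-05.
Step 5 — Type: Im(Z) = -5.547e+05 ⇒ leading (phase φ = -90.0°).

PF = 2.434e-05 (leading, φ = -90.0°)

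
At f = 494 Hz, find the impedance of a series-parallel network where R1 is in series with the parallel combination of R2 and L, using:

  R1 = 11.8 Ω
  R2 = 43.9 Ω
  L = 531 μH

Step 1 — Angular frequency: ω = 2π·f = 2π·494 = 3104 rad/s.
Step 2 — Component impedances:
  R1: Z = R = 11.8 Ω
  R2: Z = R = 43.9 Ω
  L: Z = jωL = j·3104·0.000531 = 0 + j1.648 Ω
Step 3 — Parallel branch: R2 || L = 1/(1/R2 + 1/L) = 0.06179 + j1.646 Ω.
Step 4 — Series with R1: Z_total = R1 + (R2 || L) = 11.86 + j1.646 Ω = 11.98∠7.9° Ω.

Z = 11.86 + j1.646 Ω = 11.98∠7.9° Ω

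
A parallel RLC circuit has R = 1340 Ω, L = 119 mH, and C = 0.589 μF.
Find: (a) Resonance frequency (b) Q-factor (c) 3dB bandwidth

Step 1 — Resonance: ω₀ = 1/√(LC) = 1/√(0.119·5.89e-07) = 3777 rad/s.
Step 2 — f₀ = ω₀/(2π) = 601.2 Hz.
Step 3 — Parallel Q: Q = R/(ω₀L) = 1340/(3777·0.119) = 2.981.
Step 4 — Bandwidth: Δω = ω₀/Q = 1267 rad/s; BW = Δω/(2π) = 201.7 Hz.

(a) f₀ = 601.2 Hz  (b) Q = 2.981  (c) BW = 201.7 Hz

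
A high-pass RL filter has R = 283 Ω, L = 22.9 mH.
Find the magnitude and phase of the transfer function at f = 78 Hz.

Step 1 — Angular frequency: ω = 2π·78 = 490.1 rad/s.
Step 2 — Transfer function: H(jω) = jωL/(R + jωL).
Step 3 — Numerator jωL = j·11.22; denominator R + jωL = 283 + j11.22.
Step 4 — H = 0.00157 + j0.0396.
Step 5 — Magnitude: |H| = 0.03963 (-28.0 dB); phase: φ = 87.7°.

|H| = 0.03963 (-28.0 dB), φ = 87.7°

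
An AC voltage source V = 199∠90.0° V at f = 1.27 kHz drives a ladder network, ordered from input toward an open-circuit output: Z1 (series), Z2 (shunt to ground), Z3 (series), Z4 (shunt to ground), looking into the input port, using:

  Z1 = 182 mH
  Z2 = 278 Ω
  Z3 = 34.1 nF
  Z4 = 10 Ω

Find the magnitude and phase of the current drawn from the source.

Step 1 — Angular frequency: ω = 2π·f = 2π·1270 = 7980 rad/s.
Step 2 — Component impedances:
  Z1: Z = jωL = j·7980·0.182 = 0 + j1452 Ω
  Z2: Z = R = 278 Ω
  Z3: Z = 1/(jωC) = -j/(ω·C) = 0 - j3675 Ω
  Z4: Z = R = 10 Ω
Step 3 — Ladder network (open output): work backward from the far end, alternating series and parallel combinations. Z_in = 276.4 + j1431 Ω = 1458∠79.1° Ω.
Step 4 — Source phasor: V = 199∠90.0° V = 0 + j199 V.
Step 5 — Ohm's law: I = V / Z_total = (0 + j199) / (276.4 + j1431) = 0.134 + j0.02588 A.
Step 6 — Convert to polar: |I| = 0.1365 A, ∠I = 10.9°.

I = 0.1365∠10.9° A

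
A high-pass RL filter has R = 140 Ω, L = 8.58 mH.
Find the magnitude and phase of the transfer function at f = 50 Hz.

Step 1 — Angular frequency: ω = 2π·50 = 314.2 rad/s.
Step 2 — Transfer function: H(jω) = jωL/(R + jωL).
Step 3 — Numerator jωL = j·2.695; denominator R + jωL = 140 + j2.695.
Step 4 — H = 0.0003706 + j0.01925.
Step 5 — Magnitude: |H| = 0.01925 (-34.3 dB); phase: φ = 88.9°.

|H| = 0.01925 (-34.3 dB), φ = 88.9°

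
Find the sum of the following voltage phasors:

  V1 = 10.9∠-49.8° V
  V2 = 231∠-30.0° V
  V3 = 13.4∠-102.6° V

Step 1 — Convert each phasor to rectangular form:
  V1 = 10.9·(cos(-49.8°) + j·sin(-49.8°)) = 7.035 - j8.325 V
  V2 = 231·(cos(-30.0°) + j·sin(-30.0°)) = 200.1 - j115.5 V
  V3 = 13.4·(cos(-102.6°) + j·sin(-102.6°)) = -2.923 - j13.08 V
Step 2 — Sum components: V_total = 204.2 - j136.9 V.
Step 3 — Convert to polar: |V_total| = 245.8 V, ∠V_total = -33.8°.

V_total = 245.8∠-33.8° V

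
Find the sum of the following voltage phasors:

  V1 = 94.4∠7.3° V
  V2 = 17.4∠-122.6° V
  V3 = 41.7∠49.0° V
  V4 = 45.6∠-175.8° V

Step 1 — Convert each phasor to rectangular form:
  V1 = 94.4·(cos(7.3°) + j·sin(7.3°)) = 93.63 + j11.99 V
  V2 = 17.4·(cos(-122.6°) + j·sin(-122.6°)) = -9.375 - j14.66 V
  V3 = 41.7·(cos(49.0°) + j·sin(49.0°)) = 27.36 + j31.47 V
  V4 = 45.6·(cos(-175.8°) + j·sin(-175.8°)) = -45.48 - j3.34 V
Step 2 — Sum components: V_total = 66.14 + j25.47 V.
Step 3 — Convert to polar: |V_total| = 70.87 V, ∠V_total = 21.1°.

V_total = 70.87∠21.1° V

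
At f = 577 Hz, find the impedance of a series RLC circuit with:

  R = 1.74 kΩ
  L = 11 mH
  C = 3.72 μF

Step 1 — Angular frequency: ω = 2π·f = 2π·577 = 3625 rad/s.
Step 2 — Component impedances:
  R: Z = R = 1740 Ω
  L: Z = jωL = j·3625·0.011 = 0 + j39.88 Ω
  C: Z = 1/(jωC) = -j/(ω·C) = 0 - j74.15 Ω
Step 3 — Series combination: Z_total = R + L + C = 1740 - j34.27 Ω = 1740∠-1.1° Ω.

Z = 1740 - j34.27 Ω = 1740∠-1.1° Ω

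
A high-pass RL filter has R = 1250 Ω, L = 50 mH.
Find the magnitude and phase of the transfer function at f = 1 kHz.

Step 1 — Angular frequency: ω = 2π·1000 = 6283 rad/s.
Step 2 — Transfer function: H(jω) = jωL/(R + jωL).
Step 3 — Numerator jωL = j·314.2; denominator R + jωL = 1250 + j314.2.
Step 4 — H = 0.05941 + j0.2364.
Step 5 — Magnitude: |H| = 0.2437 (-12.3 dB); phase: φ = 75.9°.

|H| = 0.2437 (-12.3 dB), φ = 75.9°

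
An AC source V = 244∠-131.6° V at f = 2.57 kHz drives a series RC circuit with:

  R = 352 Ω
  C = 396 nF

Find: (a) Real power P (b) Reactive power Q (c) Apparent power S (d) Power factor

Step 1 — Angular frequency: ω = 2π·f = 2π·2570 = 1.615e+04 rad/s.
Step 2 — Component impedances:
  R: Z = R = 352 Ω
  C: Z = 1/(jωC) = -j/(ω·C) = 0 - j156.4 Ω
Step 3 — Series combination: Z_total = R + C = 352 - j156.4 Ω = 385.2∠-24.0° Ω.
Step 4 — Source phasor: V = 244∠-131.6° V = -162 - j182.5 V.
Step 5 — Current: I = V / Z = -0.192 - j0.6037 A = 0.6335∠-107.6° A.
Step 6 — Complex power: S = V·I* = 141.3 - j62.76 VA.
Step 7 — Real power: P = Re(S) = 141.3 W.
Step 8 — Reactive power: Q = Im(S) = -62.76 VAR.
Step 9 — Apparent power: |S| = 154.6 VA.
Step 10 — Power factor: PF = P/|S| = 0.9139 (leading).

(a) P = 141.3 W  (b) Q = -62.76 VAR  (c) S = 154.6 VA  (d) PF = 0.9139 (leading)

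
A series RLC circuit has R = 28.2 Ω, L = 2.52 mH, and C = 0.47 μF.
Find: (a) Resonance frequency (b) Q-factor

Step 1 — Resonance condition Im(Z)=0 gives ω₀ = 1/√(LC).
Step 2 — ω₀ = 1/√(0.00252·4.7e-07) = 2.906e+04 rad/s.
Step 3 — f₀ = ω₀/(2π) = 4625 Hz.
Step 4 — Series Q: Q = ω₀L/R = 2.906e+04·0.00252/28.2 = 2.597.

(a) f₀ = 4625 Hz  (b) Q = 2.597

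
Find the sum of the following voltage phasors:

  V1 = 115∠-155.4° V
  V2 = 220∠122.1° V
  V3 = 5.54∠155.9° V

Step 1 — Convert each phasor to rectangular form:
  V1 = 115·(cos(-155.4°) + j·sin(-155.4°)) = -104.6 - j47.87 V
  V2 = 220·(cos(122.1°) + j·sin(122.1°)) = -116.9 + j186.4 V
  V3 = 5.54·(cos(155.9°) + j·sin(155.9°)) = -5.057 + j2.262 V
Step 2 — Sum components: V_total = -226.5 + j140.8 V.
Step 3 — Convert to polar: |V_total| = 266.7 V, ∠V_total = 148.1°.

V_total = 266.7∠148.1° V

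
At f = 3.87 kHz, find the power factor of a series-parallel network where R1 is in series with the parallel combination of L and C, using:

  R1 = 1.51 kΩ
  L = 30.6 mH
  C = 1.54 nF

Step 1 — Angular frequency: ω = 2π·f = 2π·3870 = 2.432e+04 rad/s.
Step 2 — Component impedances:
  R1: Z = R = 1510 Ω
  L: Z = jωL = j·2.432e+04·0.0306 = 0 + j744.1 Ω
  C: Z = 1/(jωC) = -j/(ω·C) = 0 - j2.67e+04 Ω
Step 3 — Parallel branch: L || C = 1/(1/L + 1/C) = 0 + j765.4 Ω.
Step 4 — Series with R1: Z_total = R1 + (L || C) = 1510 + j765.4 Ω = 1693∠26.9° Ω.
Step 5 — Power factor: PF = cos(φ) = Re(Z)/|Z| = 1510/1692.9 = 0.892.
Step 6 — Type: Im(Z) = 765.4 ⇒ lagging (phase φ = 26.9°).

PF = 0.892 (lagging, φ = 26.9°)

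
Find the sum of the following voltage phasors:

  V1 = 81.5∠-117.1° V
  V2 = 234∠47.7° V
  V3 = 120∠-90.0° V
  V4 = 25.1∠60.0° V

Step 1 — Convert each phasor to rectangular form:
  V1 = 81.5·(cos(-117.1°) + j·sin(-117.1°)) = -37.13 - j72.55 V
  V2 = 234·(cos(47.7°) + j·sin(47.7°)) = 157.5 + j173.1 V
  V3 = 120·(cos(-90.0°) + j·sin(-90.0°)) = 0 - j120 V
  V4 = 25.1·(cos(60.0°) + j·sin(60.0°)) = 12.55 + j21.74 V
Step 2 — Sum components: V_total = 132.9 + j2.259 V.
Step 3 — Convert to polar: |V_total| = 132.9 V, ∠V_total = 1.0°.

V_total = 132.9∠1.0° V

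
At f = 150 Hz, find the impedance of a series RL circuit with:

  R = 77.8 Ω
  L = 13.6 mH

Step 1 — Angular frequency: ω = 2π·f = 2π·150 = 942.5 rad/s.
Step 2 — Component impedances:
  R: Z = R = 77.8 Ω
  L: Z = jωL = j·942.5·0.0136 = 0 + j12.82 Ω
Step 3 — Series combination: Z_total = R + L = 77.8 + j12.82 Ω = 78.85∠9.4° Ω.

Z = 77.8 + j12.82 Ω = 78.85∠9.4° Ω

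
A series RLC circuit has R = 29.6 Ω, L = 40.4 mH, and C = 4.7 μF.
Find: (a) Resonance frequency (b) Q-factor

Step 1 — Resonance condition Im(Z)=0 gives ω₀ = 1/√(LC).
Step 2 — ω₀ = 1/√(0.0404·4.7e-06) = 2295 rad/s.
Step 3 — f₀ = ω₀/(2π) = 365.2 Hz.
Step 4 — Series Q: Q = ω₀L/R = 2295·0.0404/29.6 = 3.132.

(a) f₀ = 365.2 Hz  (b) Q = 3.132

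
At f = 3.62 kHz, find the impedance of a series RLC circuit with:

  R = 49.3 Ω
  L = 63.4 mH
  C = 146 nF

Step 1 — Angular frequency: ω = 2π·f = 2π·3620 = 2.275e+04 rad/s.
Step 2 — Component impedances:
  R: Z = R = 49.3 Ω
  L: Z = jωL = j·2.275e+04·0.0634 = 0 + j1442 Ω
  C: Z = 1/(jωC) = -j/(ω·C) = 0 - j301.1 Ω
Step 3 — Series combination: Z_total = R + L + C = 49.3 + j1141 Ω = 1142∠87.5° Ω.

Z = 49.3 + j1141 Ω = 1142∠87.5° Ω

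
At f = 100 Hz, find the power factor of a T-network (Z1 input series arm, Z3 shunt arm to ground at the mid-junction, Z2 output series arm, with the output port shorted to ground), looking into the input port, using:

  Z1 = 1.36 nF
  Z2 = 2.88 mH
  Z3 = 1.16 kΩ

Step 1 — Angular frequency: ω = 2π·f = 2π·100 = 628.3 rad/s.
Step 2 — Component impedances:
  Z1: Z = 1/(jωC) = -j/(ω·C) = 0 - j1.17e+06 Ω
  Z2: Z = jωL = j·628.3·0.00288 = 0 + j1.81 Ω
  Z3: Z = R = 1160 Ω
Step 3 — With the output port shorted to ground, the output series arm Z2 runs from the junction to ground; the shunt arm Z3 also runs from the junction to ground. They appear in parallel: Z3 || Z2 = 0.002823 + j1.81 Ω.
Step 4 — Series with input arm Z1: Z_in = Z1 + (Z3 || Z2) = 0.002823 - j1.17e+06 Ω = 1.17e+06∠-90.0° Ω.
Step 5 — Power factor: PF = cos(φ) = Re(Z)/|Z| = 0.0028228/1.1703e+06 = 2.412e-09.
Step 6 — Type: Im(Z) = -1.17e+06 ⇒ leading (phase φ = -90.0°).

PF = 2.412e-09 (leading, φ = -90.0°)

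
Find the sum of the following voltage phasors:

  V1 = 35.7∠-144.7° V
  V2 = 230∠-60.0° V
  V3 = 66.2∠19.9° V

Step 1 — Convert each phasor to rectangular form:
  V1 = 35.7·(cos(-144.7°) + j·sin(-144.7°)) = -29.14 - j20.63 V
  V2 = 230·(cos(-60.0°) + j·sin(-60.0°)) = 115 - j199.2 V
  V3 = 66.2·(cos(19.9°) + j·sin(19.9°)) = 62.25 + j22.53 V
Step 2 — Sum components: V_total = 148.1 - j197.3 V.
Step 3 — Convert to polar: |V_total| = 246.7 V, ∠V_total = -53.1°.

V_total = 246.7∠-53.1° V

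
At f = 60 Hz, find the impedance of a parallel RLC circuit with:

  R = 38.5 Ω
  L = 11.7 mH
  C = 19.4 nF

Step 1 — Angular frequency: ω = 2π·f = 2π·60 = 377 rad/s.
Step 2 — Component impedances:
  R: Z = R = 38.5 Ω
  L: Z = jωL = j·377·0.0117 = 0 + j4.411 Ω
  C: Z = 1/(jωC) = -j/(ω·C) = 0 - j1.367e+05 Ω
Step 3 — Parallel combination: 1/Z_total = 1/R + 1/L + 1/C; Z_total = 0.4988 + j4.354 Ω = 4.382∠83.5° Ω.

Z = 0.4988 + j4.354 Ω = 4.382∠83.5° Ω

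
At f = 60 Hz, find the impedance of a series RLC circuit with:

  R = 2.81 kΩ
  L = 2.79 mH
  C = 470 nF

Step 1 — Angular frequency: ω = 2π·f = 2π·60 = 377 rad/s.
Step 2 — Component impedances:
  R: Z = R = 2810 Ω
  L: Z = jωL = j·377·0.00279 = 0 + j1.052 Ω
  C: Z = 1/(jωC) = -j/(ω·C) = 0 - j5644 Ω
Step 3 — Series combination: Z_total = R + L + C = 2810 - j5643 Ω = 6304∠-63.5° Ω.

Z = 2810 - j5643 Ω = 6304∠-63.5° Ω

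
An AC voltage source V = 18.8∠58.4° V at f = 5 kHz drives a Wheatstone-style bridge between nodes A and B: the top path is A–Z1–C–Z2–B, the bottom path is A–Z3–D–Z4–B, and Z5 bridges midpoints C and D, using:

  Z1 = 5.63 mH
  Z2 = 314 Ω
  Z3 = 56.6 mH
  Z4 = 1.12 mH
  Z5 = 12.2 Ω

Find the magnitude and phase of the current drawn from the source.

Step 1 — Angular frequency: ω = 2π·f = 2π·5000 = 3.142e+04 rad/s.
Step 2 — Component impedances:
  Z1: Z = jωL = j·3.142e+04·0.00563 = 0 + j176.9 Ω
  Z2: Z = R = 314 Ω
  Z3: Z = jωL = j·3.142e+04·0.0566 = 0 + j1778 Ω
  Z4: Z = jωL = j·3.142e+04·0.00112 = 0 + j35.19 Ω
  Z5: Z = R = 12.2 Ω
Step 3 — Bridge requires nodal analysis (the Z5 bridge couples midpoints C and D, so the two paths cannot be reduced to a simple series/parallel combination). Setting node B to ground and injecting 1 A at node A, the 3-node admittance system at A, C, D solves to V_A = Z_AB = 13.23 + j193.4 Ω = 193.8∠86.1° Ω.
Step 4 — Source phasor: V = 18.8∠58.4° V = 9.851 + j16.01 V.
Step 5 — Ohm's law: I = V / Z_total = (9.851 + j16.01) / (13.23 + j193.4) = 0.08589 - j0.04507 A.
Step 6 — Convert to polar: |I| = 0.09699 A, ∠I = -27.7°.

I = 0.09699∠-27.7° A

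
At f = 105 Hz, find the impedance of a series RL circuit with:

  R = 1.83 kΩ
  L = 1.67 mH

Step 1 — Angular frequency: ω = 2π·f = 2π·105 = 659.7 rad/s.
Step 2 — Component impedances:
  R: Z = R = 1830 Ω
  L: Z = jωL = j·659.7·0.00167 = 0 + j1.102 Ω
Step 3 — Series combination: Z_total = R + L = 1830 + j1.102 Ω = 1830∠0.0° Ω.

Z = 1830 + j1.102 Ω = 1830∠0.0° Ω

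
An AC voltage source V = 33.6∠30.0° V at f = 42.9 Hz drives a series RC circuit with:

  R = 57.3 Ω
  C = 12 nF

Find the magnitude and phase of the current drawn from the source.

Step 1 — Angular frequency: ω = 2π·f = 2π·42.9 = 269.5 rad/s.
Step 2 — Component impedances:
  R: Z = R = 57.3 Ω
  C: Z = 1/(jωC) = -j/(ω·C) = 0 - j3.092e+05 Ω
Step 3 — Series combination: Z_total = R + C = 57.3 - j3.092e+05 Ω = 3.092e+05∠-90.0° Ω.
Step 4 — Source phasor: V = 33.6∠30.0° V = 29.1 + j16.8 V.
Step 5 — Ohm's law: I = V / Z_total = (29.1 + j16.8) / (57.3 - j3.092e+05) = -5.432e-05 + j9.413e-05 A.
Step 6 — Convert to polar: |I| = 0.0001087 A, ∠I = 120.0°.

I = 0.0001087∠120.0° A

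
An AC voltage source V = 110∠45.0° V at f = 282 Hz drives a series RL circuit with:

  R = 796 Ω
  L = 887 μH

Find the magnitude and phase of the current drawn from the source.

Step 1 — Angular frequency: ω = 2π·f = 2π·282 = 1772 rad/s.
Step 2 — Component impedances:
  R: Z = R = 796 Ω
  L: Z = jωL = j·1772·0.000887 = 0 + j1.572 Ω
Step 3 — Series combination: Z_total = R + L = 796 + j1.572 Ω = 796∠0.1° Ω.
Step 4 — Source phasor: V = 110∠45.0° V = 77.78 + j77.78 V.
Step 5 — Ohm's law: I = V / Z_total = (77.78 + j77.78) / (796 + j1.572) = 0.09791 + j0.09752 A.
Step 6 — Convert to polar: |I| = 0.1382 A, ∠I = 44.9°.

I = 0.1382∠44.9° A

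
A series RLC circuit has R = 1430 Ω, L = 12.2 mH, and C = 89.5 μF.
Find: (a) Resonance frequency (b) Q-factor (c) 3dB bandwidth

Step 1 — Resonance: ω₀ = 1/√(LC) = 1/√(0.0122·8.95e-05) = 957 rad/s.
Step 2 — f₀ = ω₀/(2π) = 152.3 Hz.
Step 3 — Series Q: Q = ω₀L/R = 957·0.0122/1430 = 0.008165.
Step 4 — Bandwidth: Δω = ω₀/Q = 1.172e+05 rad/s; BW = Δω/(2π) = 1.866e+04 Hz.

(a) f₀ = 152.3 Hz  (b) Q = 0.008165  (c) BW = 1.866e+04 Hz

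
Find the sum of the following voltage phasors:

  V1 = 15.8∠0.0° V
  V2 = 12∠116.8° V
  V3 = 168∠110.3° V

Step 1 — Convert each phasor to rectangular form:
  V1 = 15.8·(cos(0.0°) + j·sin(0.0°)) = 15.8 V
  V2 = 12·(cos(116.8°) + j·sin(116.8°)) = -5.411 + j10.71 V
  V3 = 168·(cos(110.3°) + j·sin(110.3°)) = -58.29 + j157.6 V
Step 2 — Sum components: V_total = -47.9 + j168.3 V.
Step 3 — Convert to polar: |V_total| = 175 V, ∠V_total = 105.9°.

V_total = 175∠105.9° V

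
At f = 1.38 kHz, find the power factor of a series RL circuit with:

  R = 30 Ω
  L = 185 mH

Step 1 — Angular frequency: ω = 2π·f = 2π·1380 = 8671 rad/s.
Step 2 — Component impedances:
  R: Z = R = 30 Ω
  L: Z = jωL = j·8671·0.185 = 0 + j1604 Ω
Step 3 — Series combination: Z_total = R + L = 30 + j1604 Ω = 1604∠88.9° Ω.
Step 4 — Power factor: PF = cos(φ) = Re(Z)/|Z| = 30/1604 = 0.0187.
Step 5 — Type: Im(Z) = 1604 ⇒ lagging (phase φ = 88.9°).

PF = 0.0187 (lagging, φ = 88.9°)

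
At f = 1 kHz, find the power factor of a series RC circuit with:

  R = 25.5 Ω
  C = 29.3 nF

Step 1 — Angular frequency: ω = 2π·f = 2π·1000 = 6283 rad/s.
Step 2 — Component impedances:
  R: Z = R = 25.5 Ω
  C: Z = 1/(jωC) = -j/(ω·C) = 0 - j5432 Ω
Step 3 — Series combination: Z_total = R + C = 25.5 - j5432 Ω = 5432∠-89.7° Ω.
Step 4 — Power factor: PF = cos(φ) = Re(Z)/|Z| = 25.5/5432 = 0.004694.
Step 5 — Type: Im(Z) = -5432 ⇒ leading (phase φ = -89.7°).

PF = 0.004694 (leading, φ = -89.7°)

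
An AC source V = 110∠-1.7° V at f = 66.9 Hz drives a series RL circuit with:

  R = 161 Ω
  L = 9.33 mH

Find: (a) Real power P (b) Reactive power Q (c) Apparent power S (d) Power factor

Step 1 — Angular frequency: ω = 2π·f = 2π·66.9 = 420.3 rad/s.
Step 2 — Component impedances:
  R: Z = R = 161 Ω
  L: Z = jωL = j·420.3·0.00933 = 0 + j3.922 Ω
Step 3 — Series combination: Z_total = R + L = 161 + j3.922 Ω = 161∠1.4° Ω.
Step 4 — Source phasor: V = 110∠-1.7° V = 110 - j3.263 V.
Step 5 — Current: I = V / Z = 0.682 - j0.03688 A = 0.683∠-3.1° A.
Step 6 — Complex power: S = V·I* = 75.11 + j1.83 VA.
Step 7 — Real power: P = Re(S) = 75.11 W.
Step 8 — Reactive power: Q = Im(S) = 1.83 VAR.
Step 9 — Apparent power: |S| = 75.13 VA.
Step 10 — Power factor: PF = P/|S| = 0.9997 (lagging).

(a) P = 75.11 W  (b) Q = 1.83 VAR  (c) S = 75.13 VA  (d) PF = 0.9997 (lagging)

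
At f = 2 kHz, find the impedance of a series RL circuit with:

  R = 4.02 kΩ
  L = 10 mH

Step 1 — Angular frequency: ω = 2π·f = 2π·2000 = 1.257e+04 rad/s.
Step 2 — Component impedances:
  R: Z = R = 4020 Ω
  L: Z = jωL = j·1.257e+04·0.01 = 0 + j125.7 Ω
Step 3 — Series combination: Z_total = R + L = 4020 + j125.7 Ω = 4022∠1.8° Ω.

Z = 4020 + j125.7 Ω = 4022∠1.8° Ω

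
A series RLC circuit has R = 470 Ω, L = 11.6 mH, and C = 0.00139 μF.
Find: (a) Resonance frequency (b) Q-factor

Step 1 — Resonance condition Im(Z)=0 gives ω₀ = 1/√(LC).
Step 2 — ω₀ = 1/√(0.0116·1.39e-09) = 2.49e+05 rad/s.
Step 3 — f₀ = ω₀/(2π) = 3.964e+04 Hz.
Step 4 — Series Q: Q = ω₀L/R = 2.49e+05·0.0116/470 = 6.146.

(a) f₀ = 3.964e+04 Hz  (b) Q = 6.146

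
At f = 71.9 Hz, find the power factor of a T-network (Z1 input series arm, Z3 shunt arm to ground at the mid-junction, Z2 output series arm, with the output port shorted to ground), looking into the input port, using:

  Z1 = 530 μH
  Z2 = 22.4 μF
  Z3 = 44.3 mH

Step 1 — Angular frequency: ω = 2π·f = 2π·71.9 = 451.8 rad/s.
Step 2 — Component impedances:
  Z1: Z = jωL = j·451.8·0.00053 = 0 + j0.2394 Ω
  Z2: Z = 1/(jωC) = -j/(ω·C) = 0 - j98.82 Ω
  Z3: Z = jωL = j·451.8·0.0443 = 0 + j20.01 Ω
Step 3 — With the output port shorted to ground, the output series arm Z2 runs from the junction to ground; the shunt arm Z3 also runs from the junction to ground. They appear in parallel: Z3 || Z2 = 0 + j25.1 Ω.
Step 4 — Series with input arm Z1: Z_in = Z1 + (Z3 || Z2) = 0 + j25.33 Ω = 25.33∠90.0° Ω.
Step 5 — Power factor: PF = cos(φ) = Re(Z)/|Z| = 0/25.33 = 0.
Step 6 — Type: Im(Z) = 25.33 ⇒ lagging (phase φ = 90.0°).

PF = 0 (lagging, φ = 90.0°)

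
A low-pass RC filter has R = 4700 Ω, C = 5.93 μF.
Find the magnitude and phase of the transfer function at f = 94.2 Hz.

Step 1 — Angular frequency: ω = 2π·94.2 = 591.9 rad/s.
Step 2 — Transfer function: H(jω) = 1/(1 + jωRC).
Step 3 — Denominator: 1 + jωRC = 1 + j·591.9·4700·5.93e-06 = 1 + j16.5.
Step 4 — H = 0.003661 - j0.0604.
Step 5 — Magnitude: |H| = 0.06051 (-24.4 dB); phase: φ = -86.5°.

|H| = 0.06051 (-24.4 dB), φ = -86.5°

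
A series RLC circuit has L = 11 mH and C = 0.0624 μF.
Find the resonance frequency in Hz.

Step 1 — Resonance condition Im(Z)=0 gives ω₀ = 1/√(LC).
Step 2 — ω₀ = 1/√(0.011·6.24e-08) = 3.817e+04 rad/s.
Step 3 — f₀ = ω₀/(2π) = 6075 Hz.

f₀ = 6075 Hz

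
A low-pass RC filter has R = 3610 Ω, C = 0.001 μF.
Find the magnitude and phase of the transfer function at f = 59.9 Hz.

Step 1 — Angular frequency: ω = 2π·59.9 = 376.4 rad/s.
Step 2 — Transfer function: H(jω) = 1/(1 + jωRC).
Step 3 — Denominator: 1 + jωRC = 1 + j·376.4·3610·1e-09 = 1 + j0.001359.
Step 4 — H = 1 - j0.001359.
Step 5 — Magnitude: |H| = 1 (-0.0 dB); phase: φ = -0.1°.

|H| = 1 (-0.0 dB), φ = -0.1°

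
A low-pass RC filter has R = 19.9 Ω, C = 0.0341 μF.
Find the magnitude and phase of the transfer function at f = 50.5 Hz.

Step 1 — Angular frequency: ω = 2π·50.5 = 317.3 rad/s.
Step 2 — Transfer function: H(jω) = 1/(1 + jωRC).
Step 3 — Denominator: 1 + jωRC = 1 + j·317.3·19.9·3.41e-08 = 1 + j0.0002153.
Step 4 — H = 1 - j0.0002153.
Step 5 — Magnitude: |H| = 1 (-0.0 dB); phase: φ = -0.0°.

|H| = 1 (-0.0 dB), φ = -0.0°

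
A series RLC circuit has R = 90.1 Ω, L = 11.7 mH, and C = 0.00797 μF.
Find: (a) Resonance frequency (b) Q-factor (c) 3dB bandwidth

Step 1 — Resonance: ω₀ = 1/√(LC) = 1/√(0.0117·7.97e-09) = 1.036e+05 rad/s.
Step 2 — f₀ = ω₀/(2π) = 1.648e+04 Hz.
Step 3 — Series Q: Q = ω₀L/R = 1.036e+05·0.0117/90.1 = 13.45.
Step 4 — Bandwidth: Δω = ω₀/Q = 7701 rad/s; BW = Δω/(2π) = 1226 Hz.

(a) f₀ = 1.648e+04 Hz  (b) Q = 13.45  (c) BW = 1226 Hz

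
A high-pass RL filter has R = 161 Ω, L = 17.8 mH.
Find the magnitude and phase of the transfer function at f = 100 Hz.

Step 1 — Angular frequency: ω = 2π·100 = 628.3 rad/s.
Step 2 — Transfer function: H(jω) = jωL/(R + jωL).
Step 3 — Numerator jωL = j·11.18; denominator R + jωL = 161 + j11.18.
Step 4 — H = 0.004802 + j0.06913.
Step 5 — Magnitude: |H| = 0.0693 (-23.2 dB); phase: φ = 86.0°.

|H| = 0.0693 (-23.2 dB), φ = 86.0°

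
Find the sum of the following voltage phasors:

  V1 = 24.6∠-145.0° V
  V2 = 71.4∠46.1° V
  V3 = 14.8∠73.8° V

Step 1 — Convert each phasor to rectangular form:
  V1 = 24.6·(cos(-145.0°) + j·sin(-145.0°)) = -20.15 - j14.11 V
  V2 = 71.4·(cos(46.1°) + j·sin(46.1°)) = 49.51 + j51.45 V
  V3 = 14.8·(cos(73.8°) + j·sin(73.8°)) = 4.129 + j14.21 V
Step 2 — Sum components: V_total = 33.49 + j51.55 V.
Step 3 — Convert to polar: |V_total| = 61.47 V, ∠V_total = 57.0°.

V_total = 61.47∠57.0° V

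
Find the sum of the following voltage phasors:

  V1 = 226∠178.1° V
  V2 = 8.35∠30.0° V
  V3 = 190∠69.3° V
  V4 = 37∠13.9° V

Step 1 — Convert each phasor to rectangular form:
  V1 = 226·(cos(178.1°) + j·sin(178.1°)) = -225.9 + j7.493 V
  V2 = 8.35·(cos(30.0°) + j·sin(30.0°)) = 7.231 + j4.175 V
  V3 = 190·(cos(69.3°) + j·sin(69.3°)) = 67.16 + j177.7 V
  V4 = 37·(cos(13.9°) + j·sin(13.9°)) = 35.92 + j8.888 V
Step 2 — Sum components: V_total = -115.6 + j198.3 V.
Step 3 — Convert to polar: |V_total| = 229.5 V, ∠V_total = 120.2°.

V_total = 229.5∠120.2° V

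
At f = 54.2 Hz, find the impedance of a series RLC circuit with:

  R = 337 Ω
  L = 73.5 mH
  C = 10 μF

Step 1 — Angular frequency: ω = 2π·f = 2π·54.2 = 340.5 rad/s.
Step 2 — Component impedances:
  R: Z = R = 337 Ω
  L: Z = jωL = j·340.5·0.0735 = 0 + j25.03 Ω
  C: Z = 1/(jωC) = -j/(ω·C) = 0 - j293.6 Ω
Step 3 — Series combination: Z_total = R + L + C = 337 - j268.6 Ω = 431∠-38.6° Ω.

Z = 337 - j268.6 Ω = 431∠-38.6° Ω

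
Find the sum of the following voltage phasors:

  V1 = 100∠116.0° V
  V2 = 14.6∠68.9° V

Step 1 — Convert each phasor to rectangular form:
  V1 = 100·(cos(116.0°) + j·sin(116.0°)) = -43.84 + j89.88 V
  V2 = 14.6·(cos(68.9°) + j·sin(68.9°)) = 5.256 + j13.62 V
Step 2 — Sum components: V_total = -38.58 + j103.5 V.
Step 3 — Convert to polar: |V_total| = 110.5 V, ∠V_total = 110.4°.

V_total = 110.5∠110.4° V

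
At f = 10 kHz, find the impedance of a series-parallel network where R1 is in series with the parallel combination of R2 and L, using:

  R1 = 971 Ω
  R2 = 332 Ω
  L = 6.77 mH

Step 1 — Angular frequency: ω = 2π·f = 2π·1e+04 = 6.283e+04 rad/s.
Step 2 — Component impedances:
  R1: Z = R = 971 Ω
  R2: Z = R = 332 Ω
  L: Z = jωL = j·6.283e+04·0.00677 = 0 + j425.4 Ω
Step 3 — Parallel branch: R2 || L = 1/(1/R2 + 1/L) = 206.3 + j161 Ω.
Step 4 — Series with R1: Z_total = R1 + (R2 || L) = 1177 + j161 Ω = 1188∠7.8° Ω.

Z = 1177 + j161 Ω = 1188∠7.8° Ω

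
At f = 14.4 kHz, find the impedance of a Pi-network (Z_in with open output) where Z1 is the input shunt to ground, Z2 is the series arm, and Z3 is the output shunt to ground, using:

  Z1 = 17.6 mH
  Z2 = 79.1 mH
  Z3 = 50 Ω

Step 1 — Angular frequency: ω = 2π·f = 2π·1.44e+04 = 9.048e+04 rad/s.
Step 2 — Component impedances:
  Z1: Z = jωL = j·9.048e+04·0.0176 = 0 + j1592 Ω
  Z2: Z = jωL = j·9.048e+04·0.0791 = 0 + j7157 Ω
  Z3: Z = R = 50 Ω
Step 3 — With open output, the series arm Z2 and the output shunt Z3 appear in series to ground: Z2 + Z3 = 50 + j7157 Ω.
Step 4 — Parallel with input shunt Z1: Z_in = Z1 || (Z2 + Z3) = 1.656 + j1303 Ω = 1303∠89.9° Ω.

Z = 1.656 + j1303 Ω = 1303∠89.9° Ω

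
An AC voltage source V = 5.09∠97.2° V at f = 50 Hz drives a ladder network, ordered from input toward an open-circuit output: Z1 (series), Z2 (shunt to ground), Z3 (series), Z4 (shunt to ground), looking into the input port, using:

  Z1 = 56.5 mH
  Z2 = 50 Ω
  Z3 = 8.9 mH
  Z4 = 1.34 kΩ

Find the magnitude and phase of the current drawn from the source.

Step 1 — Angular frequency: ω = 2π·f = 2π·50 = 314.2 rad/s.
Step 2 — Component impedances:
  Z1: Z = jωL = j·314.2·0.0565 = 0 + j17.75 Ω
  Z2: Z = R = 50 Ω
  Z3: Z = jωL = j·314.2·0.0089 = 0 + j2.796 Ω
  Z4: Z = R = 1340 Ω
Step 3 — Ladder network (open output): work backward from the far end, alternating series and parallel combinations. Z_in = 48.2 + j17.75 Ω = 51.37∠20.2° Ω.
Step 4 — Source phasor: V = 5.09∠97.2° V = -0.6379 + j5.05 V.
Step 5 — Ohm's law: I = V / Z_total = (-0.6379 + j5.05) / (48.2 + j17.75) = 0.02232 + j0.09654 A.
Step 6 — Convert to polar: |I| = 0.09909 A, ∠I = 77.0°.

I = 0.09909∠77.0° A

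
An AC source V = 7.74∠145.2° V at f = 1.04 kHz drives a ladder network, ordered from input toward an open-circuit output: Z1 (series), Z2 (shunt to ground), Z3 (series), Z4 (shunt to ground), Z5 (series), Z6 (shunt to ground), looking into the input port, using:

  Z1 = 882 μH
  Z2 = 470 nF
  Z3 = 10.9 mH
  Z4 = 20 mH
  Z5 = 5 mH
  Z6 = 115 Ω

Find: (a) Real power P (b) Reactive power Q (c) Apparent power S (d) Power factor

Step 1 — Angular frequency: ω = 2π·f = 2π·1040 = 6535 rad/s.
Step 2 — Component impedances:
  Z1: Z = jωL = j·6535·0.000882 = 0 + j5.763 Ω
  Z2: Z = 1/(jωC) = -j/(ω·C) = 0 - j325.6 Ω
  Z3: Z = jωL = j·6535·0.0109 = 0 + j71.23 Ω
  Z4: Z = jωL = j·6535·0.02 = 0 + j130.7 Ω
  Z5: Z = jωL = j·6535·0.005 = 0 + j32.67 Ω
  Z6: Z = R = 115 Ω
Step 3 — Ladder network (open output): work backward from the far end, alternating series and parallel combinations. Z_in = 130.8 + j194.5 Ω = 234.4∠56.1° Ω.
Step 4 — Source phasor: V = 7.74∠145.2° V = -6.356 + j4.417 V.
Step 5 — Current: I = V / Z = 0.0005152 + j0.03302 A = 0.03302∠89.1° A.
Step 6 — Complex power: S = V·I* = 0.1426 + j0.2121 VA.
Step 7 — Real power: P = Re(S) = 0.1426 W.
Step 8 — Reactive power: Q = Im(S) = 0.2121 VAR.
Step 9 — Apparent power: |S| = 0.2556 VA.
Step 10 — Power factor: PF = P/|S| = 0.5578 (lagging).

(a) P = 0.1426 W  (b) Q = 0.2121 VAR  (c) S = 0.2556 VA  (d) PF = 0.5578 (lagging)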